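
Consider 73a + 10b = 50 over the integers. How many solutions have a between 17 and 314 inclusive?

30

gcd(73, 10) = 1  (73 = 7·10 + 3, 10 = 3·3 + 1, 3 = 3·1).
Back-substituting, 73·(-3) + 10·(22) = 1.
Scale by 50: particular solution (-150, 1100); reduce a mod 10: (0, 5).
General solution: a = 0 + 10t, b = 5 - 73t for integer t.
17 ≤ 0 + 10t ≤ 314 gives t ∈ [2, 31], which is 30 values.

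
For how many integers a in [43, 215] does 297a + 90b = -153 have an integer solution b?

17

gcd(297, 90):
  297 = 3×90 + 27
  90 = 3×27 + 9
  27 = 3×9
so gcd(297, 90) = 9.
Back-substitute for Bézout coefficients:
  9 = 90 - 3×27
  ... = 297×(-3) + 90×(10)
Scale by -17: particular solution (51, -170); reduce a mod 10: (1, -5).
General solution: a = 1 + 10t, b = -5 - 33t for integer t.
43 ≤ 1 + 10t ≤ 215 gives t ∈ [5, 21], which is 17 values.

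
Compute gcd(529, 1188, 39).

1

gcd(1188, 529) = 1  (1188 = 2×529 + 130, 529 = 4×130 + 9, 130 = 14×9 + 4, 9 = 2×4 + 1, 4 = 4×1).
gcd(1, 39) = 1.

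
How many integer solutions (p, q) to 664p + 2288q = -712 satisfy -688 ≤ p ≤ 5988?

gcd(2288, 664):
  2288 = 3×664 + 296
  664 = 2×296 + 72
  296 = 4×72 + 8
  72 = 9×8
so gcd(2288, 664) = 8.
Back-substitute for Bézout coefficients:
  8 = 296 - 4×72
  ... = 664×(-31) + 2288×(9)
Scale by -89: particular solution (2759, -801); reduce p mod 286: (185, -54).
General solution: p = 185 + 286t, q = -54 - 83t for integer t.
-688 ≤ 185 + 286t ≤ 5988 gives t ∈ [-3, 20], which is 24 values.

24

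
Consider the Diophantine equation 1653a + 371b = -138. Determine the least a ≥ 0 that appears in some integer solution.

177

gcd(1653, 371):
  1653 = 4×371 + 169
  371 = 2×169 + 33
  169 = 5×33 + 4
  33 = 8×4 + 1
  4 = 4×1
so gcd(1653, 371) = 1.
1 divides -138, so solutions exist.
Back-substitute for Bézout coefficients:
  1 = 33 - 8×4
  ... = 1653×(-90) + 371×(401)
Scale by -138/1 = -138: (a₀, b₀) = (12420, -55338).
General solution: a = 12420 + 371t, b = -55338 - 1653t for integer t.
a ≥ 0: smallest is 12420 mod 371 = 177 (at t = -33), with b = -789.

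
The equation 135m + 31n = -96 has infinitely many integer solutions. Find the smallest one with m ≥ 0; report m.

11

gcd(135, 31) = 1.
1 divides -96, so solutions exist.
By Bézout, 135×(-14) + 31×(61) = 1.
Scale by -96/1 = -96: (m₀, n₀) = (1344, -5856).
General solution: m = 1344 + 31t, n = -5856 - 135t for integer t.
m ≥ 0: smallest is 1344 mod 31 = 11 (at t = -43), with n = -51.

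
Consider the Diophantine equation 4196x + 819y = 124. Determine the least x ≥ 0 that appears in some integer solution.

431

gcd(4196, 819):
  4196 = 5×819 + 101
  819 = 8×101 + 11
  101 = 9×11 + 2
  11 = 5×2 + 1
  2 = 2×1
so gcd(4196, 819) = 1.
1 divides 124, so solutions exist.
Back-substitute for Bézout coefficients:
  1 = 11 - 5×2
  ... = 4196×(-373) + 819×(1911)
Scale by 124/1 = 124: (x₀, y₀) = (-46252, 236964).
General solution: x = -46252 + 819t, y = 236964 - 4196t for integer t.
x ≥ 0: smallest is -46252 mod 819 = 431 (at t = 57), with y = -2208.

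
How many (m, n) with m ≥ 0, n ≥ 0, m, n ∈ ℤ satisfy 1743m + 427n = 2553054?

gcd(1743, 427):
  1743 = 4×427 + 35
  427 = 12×35 + 7
  35 = 5×7
so gcd(1743, 427) = 7.
Back-substitute for Bézout coefficients:
  7 = 427 - 12×35
  ... = 1743×(-12) + 427×(49)
Scale by 364722: one solution is (-4376664, 17871378). Reduce m mod 61: (25, 5877).
General: m = 25 + 61t, n = 5877 - 249t.
m ≥ 0 ⇒ t ≥ 0; n ≥ 0 ⇒ t ≤ 23. So t ∈ [0, 23]: 24 solutions.

24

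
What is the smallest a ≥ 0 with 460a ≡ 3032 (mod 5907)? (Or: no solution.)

gcd(5907, 460):
  5907 = 12·460 + 387
  460 = 1·387 + 73
  387 = 5·73 + 22
  73 = 3·22 + 7
  22 = 3·7 + 1
  7 = 7·1
so gcd(5907, 460) = 1.
1 divides 3032, so solutions exist.
Back-substitute for Bézout coefficients:
  1 = 22 - 3·7
  ... = 460·(-809) + 5907·(63)
So 460·(-809) ≡ 1 (mod 5907); multiply by 3032: a ≡ -2452888 (mod 5907).
Smallest nonnegative: a = -2452888 mod 5907 = 4424.

4424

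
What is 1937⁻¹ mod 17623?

gcd(17623, 1937) = 1.
By Bézout, 1937*(-7142) + 17623*(785) = 1.
So 1937*-7142 ≡ 1 (mod 17623), and -7142 mod 17623 = 10481.

10481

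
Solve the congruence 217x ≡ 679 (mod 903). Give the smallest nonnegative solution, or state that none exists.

103

gcd(903, 217):
  903 = 4*217 + 35
  217 = 6*35 + 7
  35 = 5*7
so gcd(903, 217) = 7.
7 divides 679, so solutions exist.
Back-substitute for Bézout coefficients:
  7 = 217 - 6*35
  ... = 217*(25) + 903*(-6)
So 217*(25) ≡ 7 (mod 903); multiply by 97: x ≡ 2425 (mod 129).
Smallest nonnegative: x = 2425 mod 129 = 103.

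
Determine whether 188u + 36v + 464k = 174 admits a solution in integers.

gcd(188, 36) = 4.
gcd(4, 464) = 4.
4 does not divide 174 (remainder 2), so no integer solutions.

no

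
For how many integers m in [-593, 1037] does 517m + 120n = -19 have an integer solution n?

gcd(517, 120) = 1  (517 = 4*120 + 37, 120 = 3*37 + 9, 37 = 4*9 + 1, 9 = 9*1).
Back-substituting, 517*(13) + 120*(-56) = 1.
Scale by -19: particular solution (-247, 1064); reduce m mod 120: (113, -487).
General solution: m = 113 + 120t, n = -487 - 517t for integer t.
-593 ≤ 113 + 120t ≤ 1037 gives t ∈ [-5, 7], which is 13 values.

13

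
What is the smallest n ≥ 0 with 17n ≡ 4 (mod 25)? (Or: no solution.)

12

gcd(25, 17) = 1.
1 divides 4, so solutions exist.
By Bézout, 17·(3) + 25·(-2) = 1.
So 17·(3) ≡ 1 (mod 25); multiply by 4: n ≡ 12 (mod 25).
Smallest nonnegative: n = 12 mod 25 = 12.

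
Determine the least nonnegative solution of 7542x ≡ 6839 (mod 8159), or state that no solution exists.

4842

gcd(8159, 7542):
  8159 = 1*7542 + 617
  7542 = 12*617 + 138
  617 = 4*138 + 65
  138 = 2*65 + 8
  65 = 8*8 + 1
  8 = 8*1
so gcd(8159, 7542) = 1.
1 divides 6839, so solutions exist.
Back-substitute for Bézout coefficients:
  1 = 65 - 8*8
  ... = 7542*(-1005) + 8159*(929)
So 7542*(-1005) ≡ 1 (mod 8159); multiply by 6839: x ≡ -6873195 (mod 8159).
Smallest nonnegative: x = -6873195 mod 8159 = 4842.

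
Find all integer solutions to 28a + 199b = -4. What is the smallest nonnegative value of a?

gcd(199, 28):
  199 = 7·28 + 3
  28 = 9·3 + 1
  3 = 3·1
so gcd(199, 28) = 1.
1 divides -4, so solutions exist.
Back-substitute for Bézout coefficients:
  1 = 28 - 9·3
  ... = 28·(64) + 199·(-9)
Scale by -4/1 = -4: (a₀, b₀) = (-256, 36).
General solution: a = -256 + 199t, b = 36 - 28t for integer t.
a ≥ 0: smallest is -256 mod 199 = 142 (at t = 2), with b = -20.

142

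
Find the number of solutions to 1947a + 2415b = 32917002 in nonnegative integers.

21

gcd(2415, 1947) = 3  (2415 = 1×1947 + 468, 1947 = 4×468 + 75, 468 = 6×75 + 18, 75 = 4×18 + 3, 18 = 6×3).
Back-substituting, 1947×(129) + 2415×(-104) = 3.
Scale by 10972334: one solution is (1415431086, -1141122736). Reduce a mod 805: (391, 13315).
General: a = 391 + 805t, b = 13315 - 649t.
a ≥ 0 ⇒ t ≥ 0; b ≥ 0 ⇒ t ≤ 20. So t ∈ [0, 20]: 21 solutions.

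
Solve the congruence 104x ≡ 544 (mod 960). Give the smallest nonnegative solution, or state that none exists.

116

gcd(960, 104) = 8.
8 divides 544, so solutions exist.
By Bézout, 104×(37) + 960×(-4) = 8.
So 104×(37) ≡ 8 (mod 960); multiply by 68: x ≡ 2516 (mod 120).
Smallest nonnegative: x = 2516 mod 120 = 116.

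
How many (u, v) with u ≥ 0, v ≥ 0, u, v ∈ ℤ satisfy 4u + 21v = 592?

gcd(21, 4) = 1.
By Bézout, 4*(-5) + 21*(1) = 1.
One solution: (1, 28).
General: u = 1 + 21t, v = 28 - 4t.
u ≥ 0 ⇒ t ≥ 0; v ≥ 0 ⇒ t ≤ 7. So t ∈ [0, 7]: 8 solutions.

8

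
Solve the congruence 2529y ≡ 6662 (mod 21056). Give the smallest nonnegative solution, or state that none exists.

gcd(21056, 2529):
  21056 = 8*2529 + 824
  2529 = 3*824 + 57
  824 = 14*57 + 26
  57 = 2*26 + 5
  26 = 5*5 + 1
  5 = 5*1
so gcd(21056, 2529) = 1.
1 divides 6662, so solutions exist.
Back-substitute for Bézout coefficients:
  1 = 26 - 5*5
  ... = 2529*(-4063) + 21056*(488)
So 2529*(-4063) ≡ 1 (mod 21056); multiply by 6662: y ≡ -27067706 (mod 21056).
Smallest nonnegative: y = -27067706 mod 21056 = 10310.

10310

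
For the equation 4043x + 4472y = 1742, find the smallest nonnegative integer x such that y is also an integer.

gcd(4472, 4043) = 13  (4472 = 1×4043 + 429, 4043 = 9×429 + 182, 429 = 2×182 + 65, 182 = 2×65 + 52, 65 = 1×52 + 13, 52 = 4×13).
13 divides 1742, so solutions exist.
Back-substituting, 4043×(-73) + 4472×(66) = 13.
Scale by 1742/13 = 134: (x₀, y₀) = (-9782, 8844).
General solution: x = -9782 + 344t, y = 8844 - 311t for integer t.
x ≥ 0: smallest is -9782 mod 344 = 194 (at t = 29), with y = -175.

194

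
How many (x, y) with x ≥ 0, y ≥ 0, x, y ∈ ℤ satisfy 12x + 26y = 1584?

11

gcd(26, 12) = 2  (26 = 2·12 + 2, 12 = 6·2).
Back-substituting, 12·(-2) + 26·(1) = 2.
Scale by 792: one solution is (-1584, 792). Reduce x mod 13: (2, 60).
General: x = 2 + 13t, y = 60 - 6t.
x ≥ 0 ⇒ t ≥ 0; y ≥ 0 ⇒ t ≤ 10. So t ∈ [0, 10]: 11 solutions.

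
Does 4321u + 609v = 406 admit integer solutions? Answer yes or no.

gcd(4321, 609) = 29  (4321 = 7·609 + 58, 609 = 10·58 + 29, 58 = 2·29).
29 divides 406, so integer solutions exist.

yes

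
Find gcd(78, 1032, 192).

gcd(1032, 78) = 6.
gcd(6, 192) = 6.

6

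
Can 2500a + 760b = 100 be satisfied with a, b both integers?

gcd(2500, 760) = 20  (2500 = 3·760 + 220, 760 = 3·220 + 100, 220 = 2·100 + 20, 100 = 5·20).
20 divides 100, so integer solutions exist.

yes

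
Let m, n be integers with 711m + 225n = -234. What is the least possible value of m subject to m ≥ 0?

gcd(711, 225) = 9.
9 divides -234, so solutions exist.
By Bézout, 711·(-6) + 225·(19) = 9.
Scale by -234/9 = -26: (m₀, n₀) = (156, -494).
General solution: m = 156 + 25t, n = -494 - 79t for integer t.
m ≥ 0: smallest is 156 mod 25 = 6 (at t = -6), with n = -20.

6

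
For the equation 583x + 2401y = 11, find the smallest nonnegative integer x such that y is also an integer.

1948

gcd(2401, 583) = 1.
1 divides 11, so solutions exist.
By Bézout, 583×(-696) + 2401×(169) = 1.
Scale by 11/1 = 11: (x₀, y₀) = (-7656, 1859).
General solution: x = -7656 + 2401t, y = 1859 - 583t for integer t.
x ≥ 0: smallest is -7656 mod 2401 = 1948 (at t = 4), with y = -473.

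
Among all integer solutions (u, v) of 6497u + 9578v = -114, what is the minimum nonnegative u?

4402

gcd(9578, 6497) = 1.
1 divides -114, so solutions exist.
By Bézout, 6497*(-1887) + 9578*(1280) = 1.
Scale by -114/1 = -114: (u₀, v₀) = (215118, -145920).
General solution: u = 215118 + 9578t, v = -145920 - 6497t for integer t.
u ≥ 0: smallest is 215118 mod 9578 = 4402 (at t = -22), with v = -2986.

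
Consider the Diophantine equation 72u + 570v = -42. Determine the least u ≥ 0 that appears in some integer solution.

39

gcd(570, 72):
  570 = 7×72 + 66
  72 = 1×66 + 6
  66 = 11×6
so gcd(570, 72) = 6.
6 divides -42, so solutions exist.
Back-substitute for Bézout coefficients:
  6 = 72 - 1×66
  ... = 72×(8) + 570×(-1)
Scale by -42/6 = -7: (u₀, v₀) = (-56, 7).
General solution: u = -56 + 95t, v = 7 - 12t for integer t.
u ≥ 0: smallest is -56 mod 95 = 39 (at t = 1), with v = -5.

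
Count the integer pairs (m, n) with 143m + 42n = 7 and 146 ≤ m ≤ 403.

gcd(143, 42):
  143 = 3*42 + 17
  42 = 2*17 + 8
  17 = 2*8 + 1
  8 = 8*1
so gcd(143, 42) = 1.
Back-substitute for Bézout coefficients:
  1 = 17 - 2*8
  ... = 143*(5) + 42*(-17)
Scale by 7: particular solution (35, -119); reduce m mod 42: (35, -119).
General solution: m = 35 + 42t, n = -119 - 143t for integer t.
146 ≤ 35 + 42t ≤ 403 gives t ∈ [3, 8], which is 6 values.

6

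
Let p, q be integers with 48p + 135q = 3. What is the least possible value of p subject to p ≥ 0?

gcd(135, 48) = 3  (135 = 2·48 + 39, 48 = 1·39 + 9, 39 = 4·9 + 3, 9 = 3·3).
3 divides 3, so solutions exist.
Back-substituting, 48·(-14) + 135·(5) = 3.
Scale by 3/3 = 1: (p₀, q₀) = (-14, 5).
General solution: p = -14 + 45t, q = 5 - 16t for integer t.
p ≥ 0: smallest is -14 mod 45 = 31 (at t = 1), with q = -11.

31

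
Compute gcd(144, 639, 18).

9

gcd(639, 144) = 9.
gcd(9, 18) = 9.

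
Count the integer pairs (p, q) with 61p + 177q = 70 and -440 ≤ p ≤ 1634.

gcd(177, 61):
  177 = 2*61 + 55
  61 = 1*55 + 6
  55 = 9*6 + 1
  6 = 6*1
so gcd(177, 61) = 1.
Back-substitute for Bézout coefficients:
  1 = 55 - 9*6
  ... = 61*(-29) + 177*(10)
Scale by 70: particular solution (-2030, 700); reduce p mod 177: (94, -32).
General solution: p = 94 + 177t, q = -32 - 61t for integer t.
-440 ≤ 94 + 177t ≤ 1634 gives t ∈ [-3, 8], which is 12 values.

12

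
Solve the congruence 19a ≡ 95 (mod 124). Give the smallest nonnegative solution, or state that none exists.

gcd(124, 19):
  124 = 6*19 + 10
  19 = 1*10 + 9
  10 = 1*9 + 1
  9 = 9*1
so gcd(124, 19) = 1.
1 divides 95, so solutions exist.
Back-substitute for Bézout coefficients:
  1 = 10 - 1*9
  ... = 19*(-13) + 124*(2)
So 19*(-13) ≡ 1 (mod 124); multiply by 95: a ≡ -1235 (mod 124).
Smallest nonnegative: a = -1235 mod 124 = 5.

5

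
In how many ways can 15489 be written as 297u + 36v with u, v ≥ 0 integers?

gcd(297, 36) = 9.
By Bézout, 297×(1) + 36×(-8) = 9.
One solution: (1, 422).
General: u = 1 + 4t, v = 422 - 33t.
u ≥ 0 ⇒ t ≥ 0; v ≥ 0 ⇒ t ≤ 12. So t ∈ [0, 12]: 13 solutions.

13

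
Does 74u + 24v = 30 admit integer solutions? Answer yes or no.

yes

gcd(74, 24) = 2  (74 = 3×24 + 2, 24 = 12×2).
2 divides 30, so integer solutions exist.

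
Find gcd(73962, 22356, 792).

gcd(73962, 22356):
  73962 = 3*22356 + 6894
  22356 = 3*6894 + 1674
  6894 = 4*1674 + 198
  1674 = 8*198 + 90
  198 = 2*90 + 18
  90 = 5*18
so gcd(73962, 22356) = 18.
gcd(18, 792) = 18.

18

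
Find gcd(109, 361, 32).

1

gcd(361, 109) = 1.
gcd(1, 32) = 1.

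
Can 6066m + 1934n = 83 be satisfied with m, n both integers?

gcd(6066, 1934):
  6066 = 3×1934 + 264
  1934 = 7×264 + 86
  264 = 3×86 + 6
  86 = 14×6 + 2
  6 = 3×2
so gcd(6066, 1934) = 2.
2 does not divide 83 (remainder 1), so no integer solutions.

no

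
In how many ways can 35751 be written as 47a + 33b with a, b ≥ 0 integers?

23

gcd(47, 33) = 1  (47 = 1·33 + 14, 33 = 2·14 + 5, 14 = 2·5 + 4, 5 = 1·4 + 1, 4 = 4·1).
Back-substituting, 47·(-7) + 33·(10) = 1.
Scale by 35751: one solution is (-250257, 357510). Reduce a mod 33: (15, 1062).
General: a = 15 + 33t, b = 1062 - 47t.
a ≥ 0 ⇒ t ≥ 0; b ≥ 0 ⇒ t ≤ 22. So t ∈ [0, 22]: 23 solutions.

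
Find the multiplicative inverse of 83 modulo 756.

gcd(756, 83):
  756 = 9·83 + 9
  83 = 9·9 + 2
  9 = 4·2 + 1
  2 = 2·1
so gcd(756, 83) = 1.
Back-substitute for Bézout coefficients:
  1 = 9 - 4·2
  ... = 83·(-337) + 756·(37)
So 83·-337 ≡ 1 (mod 756), and -337 mod 756 = 419.

419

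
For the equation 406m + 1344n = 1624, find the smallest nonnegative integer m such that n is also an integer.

gcd(1344, 406):
  1344 = 3*406 + 126
  406 = 3*126 + 28
  126 = 4*28 + 14
  28 = 2*14
so gcd(1344, 406) = 14.
14 divides 1624, so solutions exist.
Back-substitute for Bézout coefficients:
  14 = 126 - 4*28
  ... = 406*(-43) + 1344*(13)
Scale by 1624/14 = 116: (m₀, n₀) = (-4988, 1508).
General solution: m = -4988 + 96t, n = 1508 - 29t for integer t.
m ≥ 0: smallest is -4988 mod 96 = 4 (at t = 52), with n = 0.

4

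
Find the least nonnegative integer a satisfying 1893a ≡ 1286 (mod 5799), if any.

gcd(5799, 1893) = 3.
3 does not divide 1286, so the congruence has no solution.

no solution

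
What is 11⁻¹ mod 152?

83

gcd(152, 11) = 1  (152 = 13·11 + 9, 11 = 1·9 + 2, 9 = 4·2 + 1, 2 = 2·1).
Back-substituting, 11·(-69) + 152·(5) = 1.
So 11·-69 ≡ 1 (mod 152), and -69 mod 152 = 83.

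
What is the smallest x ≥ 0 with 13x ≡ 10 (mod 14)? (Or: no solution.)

4

gcd(14, 13) = 1  (14 = 1·13 + 1, 13 = 13·1).
1 divides 10, so solutions exist.
Back-substituting, 13·(-1) + 14·(1) = 1.
So 13·(-1) ≡ 1 (mod 14); multiply by 10: x ≡ -10 (mod 14).
Smallest nonnegative: x = -10 mod 14 = 4.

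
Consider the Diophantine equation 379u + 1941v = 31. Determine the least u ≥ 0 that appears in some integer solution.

292

gcd(1941, 379) = 1.
1 divides 31, so solutions exist.
By Bézout, 379*(886) + 1941*(-173) = 1.
Scale by 31/1 = 31: (u₀, v₀) = (27466, -5363).
General solution: u = 27466 + 1941t, v = -5363 - 379t for integer t.
u ≥ 0: smallest is 27466 mod 1941 = 292 (at t = -14), with v = -57.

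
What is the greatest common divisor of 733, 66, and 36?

gcd(733, 66):
  733 = 11*66 + 7
  66 = 9*7 + 3
  7 = 2*3 + 1
  3 = 3*1
so gcd(733, 66) = 1.
gcd(1, 36) = 1.

1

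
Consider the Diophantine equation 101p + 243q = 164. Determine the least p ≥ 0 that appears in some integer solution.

235

gcd(243, 101):
  243 = 2·101 + 41
  101 = 2·41 + 19
  41 = 2·19 + 3
  19 = 6·3 + 1
  3 = 3·1
so gcd(243, 101) = 1.
1 divides 164, so solutions exist.
Back-substitute for Bézout coefficients:
  1 = 19 - 6·3
  ... = 101·(77) + 243·(-32)
Scale by 164/1 = 164: (p₀, q₀) = (12628, -5248).
General solution: p = 12628 + 243t, q = -5248 - 101t for integer t.
p ≥ 0: smallest is 12628 mod 243 = 235 (at t = -51), with q = -97.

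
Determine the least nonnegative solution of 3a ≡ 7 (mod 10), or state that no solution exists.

gcd(10, 3) = 1  (10 = 3*3 + 1, 3 = 3*1).
1 divides 7, so solutions exist.
Back-substituting, 3*(-3) + 10*(1) = 1.
So 3*(-3) ≡ 1 (mod 10); multiply by 7: a ≡ -21 (mod 10).
Smallest nonnegative: a = -21 mod 10 = 9.

9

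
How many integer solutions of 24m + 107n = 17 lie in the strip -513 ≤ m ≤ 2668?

30

gcd(107, 24) = 1  (107 = 4×24 + 11, 24 = 2×11 + 2, 11 = 5×2 + 1, 2 = 2×1).
Back-substituting, 24×(-49) + 107×(11) = 1.
Scale by 17: particular solution (-833, 187); reduce m mod 107: (23, -5).
General solution: m = 23 + 107t, n = -5 - 24t for integer t.
-513 ≤ 23 + 107t ≤ 2668 gives t ∈ [-5, 24], which is 30 values.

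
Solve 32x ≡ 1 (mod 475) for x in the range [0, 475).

193

gcd(475, 32):
  475 = 14·32 + 27
  32 = 1·27 + 5
  27 = 5·5 + 2
  5 = 2·2 + 1
  2 = 2·1
so gcd(475, 32) = 1.
Back-substitute for Bézout coefficients:
  1 = 5 - 2·2
  ... = 32·(193) + 475·(-13)
So 32·193 ≡ 1 (mod 475), and 193 mod 475 = 193.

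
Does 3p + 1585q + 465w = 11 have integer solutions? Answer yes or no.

yes

gcd(1585, 3):
  1585 = 528*3 + 1
  3 = 3*1
so gcd(1585, 3) = 1.
gcd(1, 465) = 1.
1 divides 11, so integer solutions exist.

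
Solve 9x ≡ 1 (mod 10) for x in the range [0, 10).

gcd(10, 9) = 1  (10 = 1*9 + 1, 9 = 9*1).
Back-substituting, 9*(-1) + 10*(1) = 1.
So 9*-1 ≡ 1 (mod 10), and -1 mod 10 = 9.

9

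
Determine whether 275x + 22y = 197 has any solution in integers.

gcd(275, 22) = 11  (275 = 12×22 + 11, 22 = 2×11).
11 does not divide 197 (remainder 10), so no integer solutions.

no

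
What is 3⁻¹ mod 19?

gcd(19, 3) = 1  (19 = 6·3 + 1, 3 = 3·1).
Back-substituting, 3·(-6) + 19·(1) = 1.
So 3·-6 ≡ 1 (mod 19), and -6 mod 19 = 13.

13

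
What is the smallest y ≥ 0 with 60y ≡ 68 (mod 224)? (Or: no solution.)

gcd(224, 60) = 4.
4 divides 68, so solutions exist.
By Bézout, 60*(15) + 224*(-4) = 4.
So 60*(15) ≡ 4 (mod 224); multiply by 17: y ≡ 255 (mod 56).
Smallest nonnegative: y = 255 mod 56 = 31.

31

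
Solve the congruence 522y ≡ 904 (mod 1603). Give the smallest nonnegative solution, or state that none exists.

100

gcd(1603, 522) = 1.
1 divides 904, so solutions exist.
By Bézout, 522·(-390) + 1603·(127) = 1.
So 522·(-390) ≡ 1 (mod 1603); multiply by 904: y ≡ -352560 (mod 1603).
Smallest nonnegative: y = -352560 mod 1603 = 100.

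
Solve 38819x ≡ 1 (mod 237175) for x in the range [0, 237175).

191254

gcd(237175, 38819):
  237175 = 6·38819 + 4261
  38819 = 9·4261 + 470
  4261 = 9·470 + 31
  470 = 15·31 + 5
  31 = 6·5 + 1
  5 = 5·1
so gcd(237175, 38819) = 1.
Back-substitute for Bézout coefficients:
  1 = 31 - 6·5
  ... = 38819·(-45921) + 237175·(7516)
So 38819·-45921 ≡ 1 (mod 237175), and -45921 mod 237175 = 191254.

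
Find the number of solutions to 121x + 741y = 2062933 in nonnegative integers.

23

gcd(741, 121) = 1  (741 = 6·121 + 15, 121 = 8·15 + 1, 15 = 15·1).
Back-substituting, 121·(49) + 741·(-8) = 1.
Scale by 2062933: one solution is (101083717, -16503464). Reduce x mod 741: (202, 2751).
General: x = 202 + 741t, y = 2751 - 121t.
x ≥ 0 ⇒ t ≥ 0; y ≥ 0 ⇒ t ≤ 22. So t ∈ [0, 22]: 23 solutions.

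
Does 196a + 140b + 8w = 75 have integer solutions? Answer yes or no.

no

gcd(196, 140) = 28.
gcd(28, 8) = 4.
4 does not divide 75 (remainder 3), so no integer solutions.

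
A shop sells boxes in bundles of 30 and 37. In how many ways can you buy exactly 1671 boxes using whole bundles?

2

Need nonnegative integers with 30j + 37k = 1671.
gcd(30, 37) = 1, and 30·(-16) + 37·(13) = 1.
So (j₀, k₀) = (-26736, 21723); general j = -26736 + 37t, k = 21723 - 30t.
j ≥ 0 ⇒ t ≥ 723; k ≥ 0 ⇒ t ≤ 724. That's 2 values of t.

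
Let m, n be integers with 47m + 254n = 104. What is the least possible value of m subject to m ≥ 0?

240

gcd(254, 47) = 1.
1 divides 104, so solutions exist.
By Bézout, 47×(-27) + 254×(5) = 1.
Scale by 104/1 = 104: (m₀, n₀) = (-2808, 520).
General solution: m = -2808 + 254t, n = 520 - 47t for integer t.
m ≥ 0: smallest is -2808 mod 254 = 240 (at t = 12), with n = -44.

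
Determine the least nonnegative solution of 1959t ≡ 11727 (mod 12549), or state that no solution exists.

gcd(12549, 1959) = 3.
3 divides 11727, so solutions exist.
By Bézout, 1959·(-442) + 12549·(69) = 3.
So 1959·(-442) ≡ 3 (mod 12549); multiply by 3909: t ≡ -1727778 (mod 4183).
Smallest nonnegative: t = -1727778 mod 4183 = 3984.

3984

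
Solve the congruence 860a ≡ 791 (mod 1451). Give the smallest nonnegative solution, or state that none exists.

1349

gcd(1451, 860):
  1451 = 1×860 + 591
  860 = 1×591 + 269
  591 = 2×269 + 53
  269 = 5×53 + 4
  53 = 13×4 + 1
  4 = 4×1
so gcd(1451, 860) = 1.
1 divides 791, so solutions exist.
Back-substitute for Bézout coefficients:
  1 = 53 - 13×4
  ... = 860×(-356) + 1451×(211)
So 860×(-356) ≡ 1 (mod 1451); multiply by 791: a ≡ -281596 (mod 1451).
Smallest nonnegative: a = -281596 mod 1451 = 1349.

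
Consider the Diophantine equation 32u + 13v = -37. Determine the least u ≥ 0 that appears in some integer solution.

9

gcd(32, 13) = 1.
1 divides -37, so solutions exist.
By Bézout, 32×(-2) + 13×(5) = 1.
Scale by -37/1 = -37: (u₀, v₀) = (74, -185).
General solution: u = 74 + 13t, v = -185 - 32t for integer t.
u ≥ 0: smallest is 74 mod 13 = 9 (at t = -5), with v = -25.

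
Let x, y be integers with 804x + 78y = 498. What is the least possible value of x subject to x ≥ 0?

gcd(804, 78):
  804 = 10*78 + 24
  78 = 3*24 + 6
  24 = 4*6
so gcd(804, 78) = 6.
6 divides 498, so solutions exist.
Back-substitute for Bézout coefficients:
  6 = 78 - 3*24
  ... = 804*(-3) + 78*(31)
Scale by 498/6 = 83: (x₀, y₀) = (-249, 2573).
General solution: x = -249 + 13t, y = 2573 - 134t for integer t.
x ≥ 0: smallest is -249 mod 13 = 11 (at t = 20), with y = -107.

11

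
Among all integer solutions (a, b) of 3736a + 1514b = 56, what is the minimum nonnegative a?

gcd(3736, 1514):
  3736 = 2*1514 + 708
  1514 = 2*708 + 98
  708 = 7*98 + 22
  98 = 4*22 + 10
  22 = 2*10 + 2
  10 = 5*2
so gcd(3736, 1514) = 2.
2 divides 56, so solutions exist.
Back-substitute for Bézout coefficients:
  2 = 22 - 2*10
  ... = 3736*(139) + 1514*(-343)
Scale by 56/2 = 28: (a₀, b₀) = (3892, -9604).
General solution: a = 3892 + 757t, b = -9604 - 1868t for integer t.
a ≥ 0: smallest is 3892 mod 757 = 107 (at t = -5), with b = -264.

107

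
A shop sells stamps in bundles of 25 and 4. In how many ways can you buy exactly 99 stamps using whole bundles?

Need nonnegative integers with 25j + 4k = 99.
gcd(25, 4) = 1, and 25·(1) + 4·(-6) = 1.
So (j₀, k₀) = (99, -594); general j = 99 + 4t, k = -594 - 25t.
j ≥ 0 ⇒ t ≥ -24; k ≥ 0 ⇒ t ≤ -24. That's 1 value of t.

1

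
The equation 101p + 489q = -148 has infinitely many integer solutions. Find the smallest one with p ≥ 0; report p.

76

gcd(489, 101) = 1.
1 divides -148, so solutions exist.
By Bézout, 101·(92) + 489·(-19) = 1.
Scale by -148/1 = -148: (p₀, q₀) = (-13616, 2812).
General solution: p = -13616 + 489t, q = 2812 - 101t for integer t.
p ≥ 0: smallest is -13616 mod 489 = 76 (at t = 28), with q = -16.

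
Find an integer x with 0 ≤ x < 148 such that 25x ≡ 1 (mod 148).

77

gcd(148, 25):
  148 = 5*25 + 23
  25 = 1*23 + 2
  23 = 11*2 + 1
  2 = 2*1
so gcd(148, 25) = 1.
Back-substitute for Bézout coefficients:
  1 = 23 - 11*2
  ... = 25*(-71) + 148*(12)
So 25*-71 ≡ 1 (mod 148), and -71 mod 148 = 77.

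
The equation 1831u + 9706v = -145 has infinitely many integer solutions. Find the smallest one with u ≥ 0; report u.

1023

gcd(9706, 1831):
  9706 = 5*1831 + 551
  1831 = 3*551 + 178
  551 = 3*178 + 17
  178 = 10*17 + 8
  17 = 2*8 + 1
  8 = 8*1
so gcd(9706, 1831) = 1.
1 divides -145, so solutions exist.
Back-substitute for Bézout coefficients:
  1 = 17 - 2*8
  ... = 1831*(-1145) + 9706*(216)
Scale by -145/1 = -145: (u₀, v₀) = (166025, -31320).
General solution: u = 166025 + 9706t, v = -31320 - 1831t for integer t.
u ≥ 0: smallest is 166025 mod 9706 = 1023 (at t = -17), with v = -193.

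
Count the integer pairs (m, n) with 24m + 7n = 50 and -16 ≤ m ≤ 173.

28

gcd(24, 7) = 1  (24 = 3·7 + 3, 7 = 2·3 + 1, 3 = 3·1).
Back-substituting, 24·(-2) + 7·(7) = 1.
Scale by 50: particular solution (-100, 350); reduce m mod 7: (5, -10).
General solution: m = 5 + 7t, n = -10 - 24t for integer t.
-16 ≤ 5 + 7t ≤ 173 gives t ∈ [-3, 24], which is 28 values.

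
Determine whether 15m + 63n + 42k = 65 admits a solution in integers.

no

gcd(63, 15) = 3  (63 = 4*15 + 3, 15 = 5*3).
gcd(3, 42) = 3.
3 does not divide 65 (remainder 2), so no integer solutions.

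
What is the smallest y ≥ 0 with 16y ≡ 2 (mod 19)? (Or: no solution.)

gcd(19, 16) = 1  (19 = 1*16 + 3, 16 = 5*3 + 1, 3 = 3*1).
1 divides 2, so solutions exist.
Back-substituting, 16*(6) + 19*(-5) = 1.
So 16*(6) ≡ 1 (mod 19); multiply by 2: y ≡ 12 (mod 19).
Smallest nonnegative: y = 12 mod 19 = 12.

12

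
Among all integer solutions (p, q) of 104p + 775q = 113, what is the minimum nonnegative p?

247

gcd(775, 104) = 1  (775 = 7·104 + 47, 104 = 2·47 + 10, 47 = 4·10 + 7, 10 = 1·7 + 3, 7 = 2·3 + 1, 3 = 3·1).
1 divides 113, so solutions exist.
Back-substituting, 104·(-231) + 775·(31) = 1.
Scale by 113/1 = 113: (p₀, q₀) = (-26103, 3503).
General solution: p = -26103 + 775t, q = 3503 - 104t for integer t.
p ≥ 0: smallest is -26103 mod 775 = 247 (at t = 34), with q = -33.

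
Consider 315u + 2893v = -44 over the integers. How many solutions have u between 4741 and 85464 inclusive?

gcd(2893, 315) = 1  (2893 = 9×315 + 58, 315 = 5×58 + 25, 58 = 2×25 + 8, 25 = 3×8 + 1, 8 = 8×1).
Back-substituting, 315×(349) + 2893×(-38) = 1.
Scale by -44: particular solution (-15356, 1672); reduce u mod 2893: (2002, -218).
General solution: u = 2002 + 2893t, v = -218 - 315t for integer t.
4741 ≤ 2002 + 2893t ≤ 85464 gives t ∈ [1, 28], which is 28 values.

28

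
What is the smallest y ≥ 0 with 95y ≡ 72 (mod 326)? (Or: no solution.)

gcd(326, 95) = 1.
1 divides 72, so solutions exist.
By Bézout, 95×(151) + 326×(-44) = 1.
So 95×(151) ≡ 1 (mod 326); multiply by 72: y ≡ 10872 (mod 326).
Smallest nonnegative: y = 10872 mod 326 = 114.

114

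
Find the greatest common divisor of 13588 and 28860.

gcd(28860, 13588):
  28860 = 2·13588 + 1684
  13588 = 8·1684 + 116
  1684 = 14·116 + 60
  116 = 1·60 + 56
  60 = 1·56 + 4
  56 = 14·4
so gcd(28860, 13588) = 4.

4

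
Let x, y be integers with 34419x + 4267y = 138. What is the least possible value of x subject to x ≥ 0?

3785

gcd(34419, 4267) = 1.
1 divides 138, so solutions exist.
By Bézout, 34419×(1357) + 4267×(-10946) = 1.
Scale by 138/1 = 138: (x₀, y₀) = (187266, -1510548).
General solution: x = 187266 + 4267t, y = -1510548 - 34419t for integer t.
x ≥ 0: smallest is 187266 mod 4267 = 3785 (at t = -43), with y = -30531.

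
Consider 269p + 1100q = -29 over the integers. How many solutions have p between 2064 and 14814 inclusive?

12

gcd(1100, 269):
  1100 = 4·269 + 24
  269 = 11·24 + 5
  24 = 4·5 + 4
  5 = 1·4 + 1
  4 = 4·1
so gcd(1100, 269) = 1.
Back-substitute for Bézout coefficients:
  1 = 5 - 1·4
  ... = 269·(229) + 1100·(-56)
Scale by -29: particular solution (-6641, 1624); reduce p mod 1100: (1059, -259).
General solution: p = 1059 + 1100t, q = -259 - 269t for integer t.
2064 ≤ 1059 + 1100t ≤ 14814 gives t ∈ [1, 12], which is 12 values.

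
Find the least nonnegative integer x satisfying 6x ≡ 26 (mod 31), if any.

25

gcd(31, 6) = 1  (31 = 5×6 + 1, 6 = 6×1).
1 divides 26, so solutions exist.
Back-substituting, 6×(-5) + 31×(1) = 1.
So 6×(-5) ≡ 1 (mod 31); multiply by 26: x ≡ -130 (mod 31).
Smallest nonnegative: x = -130 mod 31 = 25.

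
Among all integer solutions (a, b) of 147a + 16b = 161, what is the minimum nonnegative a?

11

gcd(147, 16) = 1.
1 divides 161, so solutions exist.
By Bézout, 147*(-5) + 16*(46) = 1.
Scale by 161/1 = 161: (a₀, b₀) = (-805, 7406).
General solution: a = -805 + 16t, b = 7406 - 147t for integer t.
a ≥ 0: smallest is -805 mod 16 = 11 (at t = 51), with b = -91.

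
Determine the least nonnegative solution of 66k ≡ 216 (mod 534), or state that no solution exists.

68

gcd(534, 66) = 6.
6 divides 216, so solutions exist.
By Bézout, 66×(-8) + 534×(1) = 6.
So 66×(-8) ≡ 6 (mod 534); multiply by 36: k ≡ -288 (mod 89).
Smallest nonnegative: k = -288 mod 89 = 68.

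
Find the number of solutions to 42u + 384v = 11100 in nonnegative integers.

4

gcd(384, 42):
  384 = 9*42 + 6
  42 = 7*6
so gcd(384, 42) = 6.
Back-substitute for Bézout coefficients:
  6 = 384 - 9*42
  ... = 42*(-9) + 384*(1)
Scale by 1850: one solution is (-16650, 1850). Reduce u mod 64: (54, 23).
General: u = 54 + 64t, v = 23 - 7t.
u ≥ 0 ⇒ t ≥ 0; v ≥ 0 ⇒ t ≤ 3. So t ∈ [0, 3]: 4 solutions.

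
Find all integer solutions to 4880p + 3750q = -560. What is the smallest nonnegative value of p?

338

gcd(4880, 3750):
  4880 = 1*3750 + 1130
  3750 = 3*1130 + 360
  1130 = 3*360 + 50
  360 = 7*50 + 10
  50 = 5*10
so gcd(4880, 3750) = 10.
10 divides -560, so solutions exist.
Back-substitute for Bézout coefficients:
  10 = 360 - 7*50
  ... = 4880*(-73) + 3750*(95)
Scale by -560/10 = -56: (p₀, q₀) = (4088, -5320).
General solution: p = 4088 + 375t, q = -5320 - 488t for integer t.
p ≥ 0: smallest is 4088 mod 375 = 338 (at t = -10), with q = -440.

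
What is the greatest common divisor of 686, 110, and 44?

gcd(686, 110):
  686 = 6×110 + 26
  110 = 4×26 + 6
  26 = 4×6 + 2
  6 = 3×2
so gcd(686, 110) = 2.
gcd(2, 44) = 2.

2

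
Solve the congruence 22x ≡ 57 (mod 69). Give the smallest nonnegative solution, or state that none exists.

12

gcd(69, 22) = 1.
1 divides 57, so solutions exist.
By Bézout, 22*(22) + 69*(-7) = 1.
So 22*(22) ≡ 1 (mod 69); multiply by 57: x ≡ 1254 (mod 69).
Smallest nonnegative: x = 1254 mod 69 = 12.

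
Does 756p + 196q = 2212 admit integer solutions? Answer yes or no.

gcd(756, 196) = 28.
28 divides 2212, so integer solutions exist.

yes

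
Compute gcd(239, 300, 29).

1

gcd(300, 239) = 1  (300 = 1·239 + 61, 239 = 3·61 + 56, 61 = 1·56 + 5, 56 = 11·5 + 1, 5 = 5·1).
gcd(1, 29) = 1.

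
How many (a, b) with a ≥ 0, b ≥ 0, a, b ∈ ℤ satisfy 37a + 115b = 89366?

gcd(115, 37):
  115 = 3·37 + 4
  37 = 9·4 + 1
  4 = 4·1
so gcd(115, 37) = 1.
Back-substitute for Bézout coefficients:
  1 = 37 - 9·4
  ... = 37·(28) + 115·(-9)
Scale by 89366: one solution is (2502248, -804294). Reduce a mod 115: (78, 752).
General: a = 78 + 115t, b = 752 - 37t.
a ≥ 0 ⇒ t ≥ 0; b ≥ 0 ⇒ t ≤ 20. So t ∈ [0, 20]: 21 solutions.

21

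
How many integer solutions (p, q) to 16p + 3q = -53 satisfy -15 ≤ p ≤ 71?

gcd(16, 3) = 1  (16 = 5*3 + 1, 3 = 3*1).
Back-substituting, 16*(1) + 3*(-5) = 1.
Scale by -53: particular solution (-53, 265); reduce p mod 3: (1, -23).
General solution: p = 1 + 3t, q = -23 - 16t for integer t.
-15 ≤ 1 + 3t ≤ 71 gives t ∈ [-5, 23], which is 29 values.

29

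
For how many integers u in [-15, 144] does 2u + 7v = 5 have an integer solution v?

gcd(7, 2) = 1.
By Bézout, 2×(-3) + 7×(1) = 1.
Particular solution: (6, -1).
General solution: u = 6 + 7t, v = -1 - 2t for integer t.
-15 ≤ 6 + 7t ≤ 144 gives t ∈ [-3, 19], which is 23 values.

23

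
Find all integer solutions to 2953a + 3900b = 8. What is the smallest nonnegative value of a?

gcd(3900, 2953) = 1  (3900 = 1·2953 + 947, 2953 = 3·947 + 112, 947 = 8·112 + 51, 112 = 2·51 + 10, 51 = 5·10 + 1, 10 = 10·1).
1 divides 8, so solutions exist.
Back-substituting, 2953·(-383) + 3900·(290) = 1.
Scale by 8/1 = 8: (a₀, b₀) = (-3064, 2320).
General solution: a = -3064 + 3900t, b = 2320 - 2953t for integer t.
a ≥ 0: smallest is -3064 mod 3900 = 836 (at t = 1), with b = -633.

836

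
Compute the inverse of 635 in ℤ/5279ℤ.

gcd(5279, 635):
  5279 = 8·635 + 199
  635 = 3·199 + 38
  199 = 5·38 + 9
  38 = 4·9 + 2
  9 = 4·2 + 1
  2 = 2·1
so gcd(5279, 635) = 1.
Back-substitute for Bézout coefficients:
  1 = 9 - 4·2
  ... = 635·(-2361) + 5279·(284)
So 635·-2361 ≡ 1 (mod 5279), and -2361 mod 5279 = 2918.

2918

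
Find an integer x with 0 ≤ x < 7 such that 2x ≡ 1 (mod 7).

gcd(7, 2) = 1  (7 = 3×2 + 1, 2 = 2×1).
Back-substituting, 2×(-3) + 7×(1) = 1.
So 2×-3 ≡ 1 (mod 7), and -3 mod 7 = 4.

4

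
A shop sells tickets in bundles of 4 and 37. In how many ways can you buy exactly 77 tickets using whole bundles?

Need nonnegative integers with 4j + 37k = 77.
gcd(4, 37) = 1, and 4·(-9) + 37·(1) = 1.
So (j₀, k₀) = (-693, 77); general j = -693 + 37t, k = 77 - 4t.
j ≥ 0 ⇒ t ≥ 19; k ≥ 0 ⇒ t ≤ 19. That's 1 value of t.

1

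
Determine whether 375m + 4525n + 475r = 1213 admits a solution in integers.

gcd(4525, 375) = 25  (4525 = 12×375 + 25, 375 = 15×25).
gcd(25, 475) = 25.
25 does not divide 1213 (remainder 13), so no integer solutions.

no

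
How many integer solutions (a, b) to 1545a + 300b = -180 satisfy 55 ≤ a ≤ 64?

gcd(1545, 300) = 15  (1545 = 5*300 + 45, 300 = 6*45 + 30, 45 = 1*30 + 15, 30 = 2*15).
Back-substituting, 1545*(7) + 300*(-36) = 15.
Scale by -12: particular solution (-84, 432); reduce a mod 20: (16, -83).
General solution: a = 16 + 20t, b = -83 - 103t for integer t.
55 ≤ 16 + 20t ≤ 64 gives t ∈ [2, 2], which is 1 value.

1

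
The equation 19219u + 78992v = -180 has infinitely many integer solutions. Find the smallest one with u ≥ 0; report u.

gcd(78992, 19219):
  78992 = 4×19219 + 2116
  19219 = 9×2116 + 175
  2116 = 12×175 + 16
  175 = 10×16 + 15
  16 = 1×15 + 1
  15 = 15×1
so gcd(78992, 19219) = 1.
1 divides -180, so solutions exist.
Back-substitute for Bézout coefficients:
  1 = 16 - 1×15
  ... = 19219×(-4965) + 78992×(1208)
Scale by -180/1 = -180: (u₀, v₀) = (893700, -217440).
General solution: u = 893700 + 78992t, v = -217440 - 19219t for integer t.
u ≥ 0: smallest is 893700 mod 78992 = 24788 (at t = -11), with v = -6031.

24788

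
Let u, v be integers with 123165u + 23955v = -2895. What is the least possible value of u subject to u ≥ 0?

303

gcd(123165, 23955):
  123165 = 5·23955 + 3390
  23955 = 7·3390 + 225
  3390 = 15·225 + 15
  225 = 15·15
so gcd(123165, 23955) = 15.
15 divides -2895, so solutions exist.
Back-substitute for Bézout coefficients:
  15 = 3390 - 15·225
  ... = 123165·(106) + 23955·(-545)
Scale by -2895/15 = -193: (u₀, v₀) = (-20458, 105185).
General solution: u = -20458 + 1597t, v = 105185 - 8211t for integer t.
u ≥ 0: smallest is -20458 mod 1597 = 303 (at t = 13), with v = -1558.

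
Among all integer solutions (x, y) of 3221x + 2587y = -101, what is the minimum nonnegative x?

gcd(3221, 2587) = 1.
1 divides -101, so solutions exist.
By Bézout, 3221×(355) + 2587×(-442) = 1.
Scale by -101/1 = -101: (x₀, y₀) = (-35855, 44642).
General solution: x = -35855 + 2587t, y = 44642 - 3221t for integer t.
x ≥ 0: smallest is -35855 mod 2587 = 363 (at t = 14), with y = -452.

363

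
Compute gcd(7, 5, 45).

gcd(7, 5) = 1.
gcd(1, 45) = 1.

1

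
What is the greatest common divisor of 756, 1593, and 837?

gcd(1593, 756) = 27.
gcd(27, 837) = 27.

27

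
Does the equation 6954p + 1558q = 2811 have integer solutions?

gcd(6954, 1558) = 38  (6954 = 4·1558 + 722, 1558 = 2·722 + 114, 722 = 6·114 + 38, 114 = 3·38).
38 does not divide 2811 (remainder 37), so no integer solutions.

no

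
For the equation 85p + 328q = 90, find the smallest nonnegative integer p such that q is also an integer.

gcd(328, 85):
  328 = 3*85 + 73
  85 = 1*73 + 12
  73 = 6*12 + 1
  12 = 12*1
so gcd(328, 85) = 1.
1 divides 90, so solutions exist.
Back-substitute for Bézout coefficients:
  1 = 73 - 6*12
  ... = 85*(-27) + 328*(7)
Scale by 90/1 = 90: (p₀, q₀) = (-2430, 630).
General solution: p = -2430 + 328t, q = 630 - 85t for integer t.
p ≥ 0: smallest is -2430 mod 328 = 194 (at t = 8), with q = -50.

194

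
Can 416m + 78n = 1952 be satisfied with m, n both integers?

no

gcd(416, 78) = 26  (416 = 5×78 + 26, 78 = 3×26).
26 does not divide 1952 (remainder 2), so no integer solutions.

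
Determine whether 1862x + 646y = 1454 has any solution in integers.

no

gcd(1862, 646) = 38  (1862 = 2·646 + 570, 646 = 1·570 + 76, 570 = 7·76 + 38, 76 = 2·38).
38 does not divide 1454 (remainder 10), so no integer solutions.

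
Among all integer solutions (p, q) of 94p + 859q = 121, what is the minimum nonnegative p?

577

gcd(859, 94):
  859 = 9·94 + 13
  94 = 7·13 + 3
  13 = 4·3 + 1
  3 = 3·1
so gcd(859, 94) = 1.
1 divides 121, so solutions exist.
Back-substitute for Bézout coefficients:
  1 = 13 - 4·3
  ... = 94·(-265) + 859·(29)
Scale by 121/1 = 121: (p₀, q₀) = (-32065, 3509).
General solution: p = -32065 + 859t, q = 3509 - 94t for integer t.
p ≥ 0: smallest is -32065 mod 859 = 577 (at t = 38), with q = -63.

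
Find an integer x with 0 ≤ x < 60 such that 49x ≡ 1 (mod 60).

gcd(60, 49):
  60 = 1·49 + 11
  49 = 4·11 + 5
  11 = 2·5 + 1
  5 = 5·1
so gcd(60, 49) = 1.
Back-substitute for Bézout coefficients:
  1 = 11 - 2·5
  ... = 49·(-11) + 60·(9)
So 49·-11 ≡ 1 (mod 60), and -11 mod 60 = 49.

49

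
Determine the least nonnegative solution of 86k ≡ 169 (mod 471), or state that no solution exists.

gcd(471, 86) = 1.
1 divides 169, so solutions exist.
By Bézout, 86×(-115) + 471×(21) = 1.
So 86×(-115) ≡ 1 (mod 471); multiply by 169: k ≡ -19435 (mod 471).
Smallest nonnegative: k = -19435 mod 471 = 347.

347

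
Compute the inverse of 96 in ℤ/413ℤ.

185

gcd(413, 96) = 1.
By Bézout, 96*(185) + 413*(-43) = 1.
So 96*185 ≡ 1 (mod 413), and 185 mod 413 = 185.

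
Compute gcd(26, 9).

gcd(26, 9) = 1  (26 = 2*9 + 8, 9 = 1*8 + 1, 8 = 8*1).

1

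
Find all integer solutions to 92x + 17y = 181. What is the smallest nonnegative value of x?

gcd(92, 17) = 1.
1 divides 181, so solutions exist.
By Bézout, 92×(5) + 17×(-27) = 1.
Scale by 181/1 = 181: (x₀, y₀) = (905, -4887).
General solution: x = 905 + 17t, y = -4887 - 92t for integer t.
x ≥ 0: smallest is 905 mod 17 = 4 (at t = -53), with y = -11.

4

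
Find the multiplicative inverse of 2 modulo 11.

6

gcd(11, 2) = 1  (11 = 5×2 + 1, 2 = 2×1).
Back-substituting, 2×(-5) + 11×(1) = 1.
So 2×-5 ≡ 1 (mod 11), and -5 mod 11 = 6.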